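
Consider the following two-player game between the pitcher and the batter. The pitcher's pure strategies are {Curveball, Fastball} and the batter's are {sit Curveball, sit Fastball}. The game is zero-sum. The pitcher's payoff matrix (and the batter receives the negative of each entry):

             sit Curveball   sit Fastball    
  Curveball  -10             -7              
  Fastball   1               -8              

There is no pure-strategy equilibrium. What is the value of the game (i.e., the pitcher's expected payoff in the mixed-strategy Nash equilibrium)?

v = -29/4

In a mixed equilibrium the pitcher is indifferent between Curveball and Fastball; this condition fixes q.
  the pitcher's payoff from Curveball: q·(-10) + (1−q)·(-7) = -3q - 7
  the pitcher's payoff from Fastball: q·1 + (1−q)·(-8) = 9q - 8
  -3q - 7 = 9q - 8  ⇒  -12q = -1  ⇒  q = 1/12.
The value is the pitcher's expected payoff against this mix (using Curveball): (1/12)·(-10) + (11/12)·(-7) = -29/4.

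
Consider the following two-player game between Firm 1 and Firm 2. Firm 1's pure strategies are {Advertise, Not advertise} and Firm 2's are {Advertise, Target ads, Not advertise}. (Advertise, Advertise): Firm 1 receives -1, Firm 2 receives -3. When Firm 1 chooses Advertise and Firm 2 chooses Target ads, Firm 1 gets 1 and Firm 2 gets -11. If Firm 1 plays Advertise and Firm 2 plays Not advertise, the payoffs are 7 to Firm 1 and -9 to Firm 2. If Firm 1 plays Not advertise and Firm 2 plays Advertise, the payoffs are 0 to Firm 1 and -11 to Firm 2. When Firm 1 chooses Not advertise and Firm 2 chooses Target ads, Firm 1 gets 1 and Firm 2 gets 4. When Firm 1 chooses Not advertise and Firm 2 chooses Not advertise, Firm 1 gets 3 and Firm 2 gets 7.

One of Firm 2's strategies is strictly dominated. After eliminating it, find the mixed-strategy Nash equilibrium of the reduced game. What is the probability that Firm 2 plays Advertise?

q = 4/5

Firm 2's strategy Target ads is strictly dominated by Not advertise: -9 > -11 and 7 > 4. Eliminate Target ads.
Firm 1's indifference between Advertise and Not advertise determines Firm 2's mixing probability q:
  Firm 1's payoff from Advertise: q·(-1) + (1−q)·7 = -8q + 7
  Firm 1's payoff from Not advertise: q·0 + (1−q)·3 = -3q + 3
  -8q + 7 = -3q + 3  ⇒  -5q = -4  ⇒  q = 4/5.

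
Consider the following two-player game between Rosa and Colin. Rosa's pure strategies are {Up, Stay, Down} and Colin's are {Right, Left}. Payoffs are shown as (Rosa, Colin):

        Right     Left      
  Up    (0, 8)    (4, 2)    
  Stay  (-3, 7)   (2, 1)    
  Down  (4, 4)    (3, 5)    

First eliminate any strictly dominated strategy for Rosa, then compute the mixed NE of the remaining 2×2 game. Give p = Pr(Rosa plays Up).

Rosa's strategy Stay is strictly dominated by Up: 0 > -3 and 4 > 2. Eliminate Stay.
Colin's indifference between Right and Left determines Rosa's mixing probability p:
  Colin's payoff to Right: p·8 + (1−p)·4 = 4p + 4
  Colin's payoff to Left: p·2 + (1−p)·5 = -3p + 5
  4p + 4 = -3p + 5  ⇒  7p = 1  ⇒  p = 1/7.

p = 1/7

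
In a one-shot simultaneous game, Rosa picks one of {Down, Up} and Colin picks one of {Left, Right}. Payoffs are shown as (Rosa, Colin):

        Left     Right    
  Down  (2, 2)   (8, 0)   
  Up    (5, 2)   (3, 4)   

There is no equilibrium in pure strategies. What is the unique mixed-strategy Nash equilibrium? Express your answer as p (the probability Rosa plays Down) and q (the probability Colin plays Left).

p = 1/2, q = 5/8

Rosa's mix must leave Colin indifferent between Left and Right.
  Colin's expected payoff from Left: p·2 + (1−p)·2 = 2
  Colin's expected payoff from Right: p·0 + (1−p)·4 = -4p + 4
  2 = -4p + 4  ⇒  4p = 2  ⇒  p = 1/2.
For Rosa to be willing to mix, Rosa must be indifferent between Down and Up, which pins down Colin's mix.
  Rosa's payoff to Down: q·2 + (1−q)·8 = -6q + 8
  Rosa's payoff to Up: q·5 + (1−q)·3 = 2q + 3
  -6q + 8 = 2q + 3  ⇒  -8q = -5  ⇒  q = 5/8.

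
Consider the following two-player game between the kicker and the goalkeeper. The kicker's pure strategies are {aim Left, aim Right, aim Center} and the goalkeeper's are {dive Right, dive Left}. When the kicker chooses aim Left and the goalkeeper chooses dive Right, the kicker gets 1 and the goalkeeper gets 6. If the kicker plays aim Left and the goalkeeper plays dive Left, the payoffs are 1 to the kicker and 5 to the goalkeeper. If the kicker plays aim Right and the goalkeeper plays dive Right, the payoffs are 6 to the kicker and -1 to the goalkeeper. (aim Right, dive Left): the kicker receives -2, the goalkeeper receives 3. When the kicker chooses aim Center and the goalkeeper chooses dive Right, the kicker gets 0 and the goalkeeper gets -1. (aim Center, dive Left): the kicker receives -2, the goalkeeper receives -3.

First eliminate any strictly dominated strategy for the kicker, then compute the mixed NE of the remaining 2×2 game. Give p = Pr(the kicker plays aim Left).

p = 4/5

The kicker's strategy aim Center is strictly dominated by aim Left: 1 > 0 and 1 > -2. Eliminate aim Center.
For the goalkeeper to be willing to mix, the goalkeeper must be indifferent between dive Right and dive Left, which pins down the kicker's mix.
  the goalkeeper's payoff from dive Right: p·6 + (1−p)·(-1) = 7p - 1
  the goalkeeper's payoff from dive Left: p·5 + (1−p)·3 = 2p + 3
  7p - 1 = 2p + 3  ⇒  5p = 4  ⇒  p = 4/5.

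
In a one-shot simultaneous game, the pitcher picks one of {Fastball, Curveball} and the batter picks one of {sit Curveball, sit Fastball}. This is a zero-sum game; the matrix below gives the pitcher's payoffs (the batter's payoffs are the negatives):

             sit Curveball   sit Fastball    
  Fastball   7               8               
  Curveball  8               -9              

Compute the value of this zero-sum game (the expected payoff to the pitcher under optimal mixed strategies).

v = 127/18

The batter's mix must leave the pitcher indifferent between Fastball and Curveball.
  the pitcher's payoff from Fastball: q·7 + (1−q)·8 = -q + 8
  the pitcher's payoff from Curveball: q·8 + (1−q)·(-9) = 17q - 9
  -q + 8 = 17q - 9  ⇒  -18q = -17  ⇒  q = 17/18.
The value is the pitcher's expected payoff against this mix (using Fastball): (17/18)·7 + (1/18)·8 = 127/18.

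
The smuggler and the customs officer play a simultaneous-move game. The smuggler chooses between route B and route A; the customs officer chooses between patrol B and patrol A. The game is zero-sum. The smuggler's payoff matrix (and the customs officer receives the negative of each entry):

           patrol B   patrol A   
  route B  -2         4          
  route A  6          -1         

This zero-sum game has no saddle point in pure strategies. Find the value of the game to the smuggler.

Set the smuggler's expected payoff from route B equal to that from route A:
  the smuggler's expected payoff from route B: q·(-2) + (1−q)·4 = -6q + 4
  the smuggler's expected payoff from route A: q·6 + (1−q)·(-1) = 7q - 1
  -6q + 4 = 7q - 1  ⇒  -13q = -5  ⇒  q = 5/13.
The value is the smuggler's expected payoff against this mix (using route B): (5/13)·(-2) + (8/13)·4 = 22/13.

v = 22/13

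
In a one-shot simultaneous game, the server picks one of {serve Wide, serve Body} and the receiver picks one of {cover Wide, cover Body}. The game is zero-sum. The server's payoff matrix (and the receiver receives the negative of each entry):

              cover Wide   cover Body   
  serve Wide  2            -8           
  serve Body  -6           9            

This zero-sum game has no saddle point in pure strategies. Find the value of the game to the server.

v = -6/5

The receiver's mix must leave the server indifferent between serve Wide and serve Body.
  the server's payoff to serve Wide: q·2 + (1−q)·(-8) = 10q - 8
  the server's payoff to serve Body: q·(-6) + (1−q)·9 = -15q + 9
  10q - 8 = -15q + 9  ⇒  25q = 17  ⇒  q = 17/25.
The value is the server's expected payoff against this mix (using serve Wide): (17/25)·2 + (8/25)·(-8) = -6/5.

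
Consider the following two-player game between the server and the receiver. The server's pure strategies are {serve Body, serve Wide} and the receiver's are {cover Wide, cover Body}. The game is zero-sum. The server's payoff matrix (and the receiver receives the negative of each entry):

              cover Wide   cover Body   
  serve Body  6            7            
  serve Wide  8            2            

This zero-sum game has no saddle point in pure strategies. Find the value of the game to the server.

v = 44/7

Set the server's expected payoff from serve Body equal to that from serve Wide:
  the server's payoff to serve Body: q·6 + (1−q)·7 = -q + 7
  the server's payoff to serve Wide: q·8 + (1−q)·2 = 6q + 2
  -q + 7 = 6q + 2  ⇒  -7q = -5  ⇒  q = 5/7.
The value is the server's expected payoff against this mix (using serve Body): (5/7)·6 + (2/7)·7 = 44/7.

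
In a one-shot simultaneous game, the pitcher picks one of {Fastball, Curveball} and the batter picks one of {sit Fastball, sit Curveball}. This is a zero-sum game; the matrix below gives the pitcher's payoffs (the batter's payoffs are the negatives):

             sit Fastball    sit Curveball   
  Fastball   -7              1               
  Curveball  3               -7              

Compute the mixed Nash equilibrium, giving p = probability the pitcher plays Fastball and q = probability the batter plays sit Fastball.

The batter's indifference between sit Fastball and sit Curveball determines the pitcher's mixing probability p:
  the batter's payoff to sit Fastball: p·7 + (1−p)·(-3) = 10p - 3
  the batter's payoff to sit Curveball: p·(-1) + (1−p)·7 = -8p + 7
  10p - 3 = -8p + 7  ⇒  18p = 10  ⇒  p = 5/9.
Set the pitcher's expected payoff from Fastball equal to that from Curveball:
  the pitcher's payoff to Fastball: q·(-7) + (1−q)·1 = -8q + 1
  the pitcher's payoff to Curveball: q·3 + (1−q)·(-7) = 10q - 7
  -8q + 1 = 10q - 7  ⇒  -18q = -8  ⇒  q = 4/9.

p = 5/9, q = 4/9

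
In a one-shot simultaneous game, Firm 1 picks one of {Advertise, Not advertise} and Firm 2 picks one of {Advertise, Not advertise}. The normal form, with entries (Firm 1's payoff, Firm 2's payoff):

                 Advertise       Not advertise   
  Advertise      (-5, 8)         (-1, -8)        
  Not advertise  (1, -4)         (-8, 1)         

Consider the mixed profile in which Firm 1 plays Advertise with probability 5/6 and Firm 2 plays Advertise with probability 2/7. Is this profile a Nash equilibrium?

Given Firm 1's mix p = 5/6, Firm 2's payoff from Advertise is 6 but from Not advertise is -13/2. Firm 2 strictly prefers Advertise, so Firm 2 would not mix.
So the proposed profile is not a Nash equilibrium.

No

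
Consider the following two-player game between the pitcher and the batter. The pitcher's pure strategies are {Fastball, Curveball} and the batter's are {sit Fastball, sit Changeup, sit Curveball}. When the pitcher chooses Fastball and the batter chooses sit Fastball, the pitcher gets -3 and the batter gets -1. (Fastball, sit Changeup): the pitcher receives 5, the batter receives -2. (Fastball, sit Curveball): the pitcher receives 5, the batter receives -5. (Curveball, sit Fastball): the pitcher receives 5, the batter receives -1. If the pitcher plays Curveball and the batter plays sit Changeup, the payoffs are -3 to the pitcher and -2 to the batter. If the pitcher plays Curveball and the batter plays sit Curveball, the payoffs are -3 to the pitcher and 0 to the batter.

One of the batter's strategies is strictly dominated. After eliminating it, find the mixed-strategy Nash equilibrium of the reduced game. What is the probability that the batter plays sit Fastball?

q = 1/2

The batter's strategy sit Changeup is strictly dominated by sit Fastball: -1 > -2 and -1 > -2. Eliminate sit Changeup.
In a mixed equilibrium the pitcher is indifferent between Fastball and Curveball; this condition fixes q.
  the pitcher's payoff to Fastball: q·(-3) + (1−q)·5 = -8q + 5
  the pitcher's payoff to Curveball: q·5 + (1−q)·(-3) = 8q - 3
  -8q + 5 = 8q - 3  ⇒  -16q = -8  ⇒  q = 1/2.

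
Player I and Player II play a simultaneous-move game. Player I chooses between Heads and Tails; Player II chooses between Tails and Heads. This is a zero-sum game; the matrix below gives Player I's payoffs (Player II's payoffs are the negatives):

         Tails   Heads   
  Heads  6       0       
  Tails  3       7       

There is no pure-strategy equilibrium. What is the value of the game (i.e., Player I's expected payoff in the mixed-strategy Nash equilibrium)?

v = 21/5

Player II's mix must leave Player I indifferent between Heads and Tails.
  Player I's expected payoff from Heads: q·6 + (1−q)·0 = 6q
  Player I's expected payoff from Tails: q·3 + (1−q)·7 = -4q + 7
  6q = -4q + 7  ⇒  10q = 7  ⇒  q = 7/10.
The value is Player I's expected payoff against this mix (using Heads): (7/10)·6 + (3/10)·0 = 21/5.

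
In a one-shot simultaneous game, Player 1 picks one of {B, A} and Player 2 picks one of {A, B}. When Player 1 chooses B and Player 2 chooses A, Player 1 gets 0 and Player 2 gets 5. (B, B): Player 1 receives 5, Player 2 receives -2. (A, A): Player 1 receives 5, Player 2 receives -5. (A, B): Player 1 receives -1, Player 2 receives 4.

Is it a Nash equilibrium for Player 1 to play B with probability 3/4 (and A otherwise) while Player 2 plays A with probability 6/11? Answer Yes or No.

No

Given Player 1's mix p = 3/4, Player 2's payoff from A is 5/2 but from B is -1/2. Player 2 strictly prefers A, so Player 2 would not mix.
So the proposed profile is not a Nash equilibrium.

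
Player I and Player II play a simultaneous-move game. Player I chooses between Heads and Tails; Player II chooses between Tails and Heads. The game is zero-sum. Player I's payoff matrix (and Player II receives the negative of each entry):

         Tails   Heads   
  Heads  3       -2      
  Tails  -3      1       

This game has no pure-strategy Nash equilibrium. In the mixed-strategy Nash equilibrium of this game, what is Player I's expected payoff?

In a mixed equilibrium Player I is indifferent between Heads and Tails; this condition fixes q.
  Player I's payoff to Heads: q·3 + (1−q)·(-2) = 5q - 2
  Player I's payoff to Tails: q·(-3) + (1−q)·1 = -4q + 1
  5q - 2 = -4q + 1  ⇒  9q = 3  ⇒  q = 1/3.
At equilibrium Player I is indifferent across rows, so Player I's payoff equals the payoff from Heads: (1/3)·3 + (2/3)·(-2) = -1/3.

-1/3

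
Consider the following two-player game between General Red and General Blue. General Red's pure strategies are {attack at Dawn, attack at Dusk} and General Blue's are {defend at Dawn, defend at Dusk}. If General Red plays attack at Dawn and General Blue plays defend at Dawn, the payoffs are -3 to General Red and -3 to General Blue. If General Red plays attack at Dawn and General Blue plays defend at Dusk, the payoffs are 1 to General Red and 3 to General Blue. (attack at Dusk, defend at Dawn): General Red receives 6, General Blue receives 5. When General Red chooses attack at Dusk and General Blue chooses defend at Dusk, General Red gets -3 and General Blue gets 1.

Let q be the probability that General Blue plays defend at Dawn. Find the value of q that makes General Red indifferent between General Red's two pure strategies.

Set General Red's expected payoff from attack at Dawn equal to that from attack at Dusk:
  General Red's payoff to attack at Dawn: q·(-3) + (1−q)·1 = -4q + 1
  General Red's payoff to attack at Dusk: q·6 + (1−q)·(-3) = 9q - 3
  -4q + 1 = 9q - 3  ⇒  -13q = -4  ⇒  q = 4/13.

q = 4/13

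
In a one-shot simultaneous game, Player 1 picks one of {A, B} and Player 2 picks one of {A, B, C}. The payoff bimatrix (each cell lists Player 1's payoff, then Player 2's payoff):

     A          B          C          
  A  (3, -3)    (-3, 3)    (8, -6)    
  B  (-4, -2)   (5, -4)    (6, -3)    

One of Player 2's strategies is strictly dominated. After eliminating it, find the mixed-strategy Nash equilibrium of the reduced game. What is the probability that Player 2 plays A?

q = 8/15

Player 2's strategy C is strictly dominated by A: -3 > -6 and -2 > -3. Eliminate C.
In a mixed equilibrium Player 1 is indifferent between A and B; this condition fixes q.
  Player 1's expected payoff from A: q·3 + (1−q)·(-3) = 6q - 3
  Player 1's expected payoff from B: q·(-4) + (1−q)·5 = -9q + 5
  6q - 3 = -9q + 5  ⇒  15q = 8  ⇒  q = 8/15.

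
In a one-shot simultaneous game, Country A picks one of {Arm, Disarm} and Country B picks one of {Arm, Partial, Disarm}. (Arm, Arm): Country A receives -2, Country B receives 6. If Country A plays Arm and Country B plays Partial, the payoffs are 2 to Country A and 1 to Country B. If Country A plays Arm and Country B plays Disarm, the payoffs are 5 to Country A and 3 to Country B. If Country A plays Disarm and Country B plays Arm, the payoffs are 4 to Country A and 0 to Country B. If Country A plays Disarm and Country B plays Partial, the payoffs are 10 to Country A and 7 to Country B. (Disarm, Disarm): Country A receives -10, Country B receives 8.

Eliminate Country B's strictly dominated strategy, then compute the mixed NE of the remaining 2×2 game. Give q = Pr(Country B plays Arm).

q = 5/7

Country B's strategy Partial is strictly dominated by Disarm: 3 > 1 and 8 > 7. Eliminate Partial.
Country B's mix must leave Country A indifferent between Arm and Disarm.
  Country A's payoff to Arm: q·(-2) + (1−q)·5 = -7q + 5
  Country A's payoff to Disarm: q·4 + (1−q)·(-10) = 14q - 10
  -7q + 5 = 14q - 10  ⇒  -21q = -15  ⇒  q = 5/7.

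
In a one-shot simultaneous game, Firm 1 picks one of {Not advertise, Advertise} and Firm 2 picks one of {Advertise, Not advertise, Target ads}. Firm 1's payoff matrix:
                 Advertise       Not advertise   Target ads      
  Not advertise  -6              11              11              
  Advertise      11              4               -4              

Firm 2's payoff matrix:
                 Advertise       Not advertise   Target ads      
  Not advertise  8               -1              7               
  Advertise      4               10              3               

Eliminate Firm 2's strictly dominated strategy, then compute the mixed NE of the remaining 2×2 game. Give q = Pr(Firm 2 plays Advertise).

Firm 2's strategy Target ads is strictly dominated by Advertise: 8 > 7 and 4 > 3. Eliminate Target ads.
Set Firm 1's expected payoff from Not advertise equal to that from Advertise:
  Firm 1's expected payoff from Not advertise: q·(-6) + (1−q)·11 = -17q + 11
  Firm 1's expected payoff from Advertise: q·11 + (1−q)·4 = 7q + 4
  -17q + 11 = 7q + 4  ⇒  -24q = -7  ⇒  q = 7/24.

q = 7/24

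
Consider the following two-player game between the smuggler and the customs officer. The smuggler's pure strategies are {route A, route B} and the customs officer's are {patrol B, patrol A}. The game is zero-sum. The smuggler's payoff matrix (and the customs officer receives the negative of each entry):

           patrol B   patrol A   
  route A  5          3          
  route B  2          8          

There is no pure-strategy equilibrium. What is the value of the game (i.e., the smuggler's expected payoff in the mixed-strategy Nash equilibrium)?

Set the smuggler's expected payoff from route A equal to that from route B:
  the smuggler's payoff from route A: q·5 + (1−q)·3 = 2q + 3
  the smuggler's payoff from route B: q·2 + (1−q)·8 = -6q + 8
  2q + 3 = -6q + 8  ⇒  8q = 5  ⇒  q = 5/8.
The value is the smuggler's expected payoff against this mix (using route A): (5/8)·5 + (3/8)·3 = 17/4.

v = 17/4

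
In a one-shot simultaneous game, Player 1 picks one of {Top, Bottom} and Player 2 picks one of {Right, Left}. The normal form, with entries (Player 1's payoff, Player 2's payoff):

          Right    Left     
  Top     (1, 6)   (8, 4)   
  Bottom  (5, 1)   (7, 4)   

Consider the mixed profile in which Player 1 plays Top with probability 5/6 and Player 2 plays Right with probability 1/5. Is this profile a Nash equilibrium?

Given Player 1's mix p = 5/6, Player 2's payoff from Right is 31/6 but from Left is 4. Player 2 strictly prefers Right, so Player 2 would not mix.
So the proposed profile is not a Nash equilibrium.

No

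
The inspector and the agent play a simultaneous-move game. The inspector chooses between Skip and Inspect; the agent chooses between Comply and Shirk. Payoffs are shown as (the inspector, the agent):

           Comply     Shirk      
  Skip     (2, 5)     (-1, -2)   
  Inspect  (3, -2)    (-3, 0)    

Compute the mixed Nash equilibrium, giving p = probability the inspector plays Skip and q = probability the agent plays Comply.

p = 2/9, q = 2/3

In a mixed equilibrium the agent is indifferent between Comply and Shirk; this condition fixes p.
  the agent's expected payoff from Comply: p·5 + (1−p)·(-2) = 7p - 2
  the agent's expected payoff from Shirk: p·(-2) + (1−p)·0 = -2p
  7p - 2 = -2p  ⇒  9p = 2  ⇒  p = 2/9.
The agent's mix must leave the inspector indifferent between Skip and Inspect.
  the inspector's expected payoff from Skip: q·2 + (1−q)·(-1) = 3q - 1
  the inspector's expected payoff from Inspect: q·3 + (1−q)·(-3) = 6q - 3
  3q - 1 = 6q - 3  ⇒  -3q = -2  ⇒  q = 2/3.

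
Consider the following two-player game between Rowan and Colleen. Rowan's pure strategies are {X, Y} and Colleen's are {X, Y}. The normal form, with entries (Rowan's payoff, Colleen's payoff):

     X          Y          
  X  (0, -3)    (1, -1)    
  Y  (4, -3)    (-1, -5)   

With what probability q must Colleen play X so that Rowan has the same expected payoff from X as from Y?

Rowan's indifference between X and Y determines Colleen's mixing probability q:
  Rowan's expected payoff from X: q·0 + (1−q)·1 = -q + 1
  Rowan's expected payoff from Y: q·4 + (1−q)·(-1) = 5q - 1
  -q + 1 = 5q - 1  ⇒  -6q = -2  ⇒  q = 1/3.

q = 1/3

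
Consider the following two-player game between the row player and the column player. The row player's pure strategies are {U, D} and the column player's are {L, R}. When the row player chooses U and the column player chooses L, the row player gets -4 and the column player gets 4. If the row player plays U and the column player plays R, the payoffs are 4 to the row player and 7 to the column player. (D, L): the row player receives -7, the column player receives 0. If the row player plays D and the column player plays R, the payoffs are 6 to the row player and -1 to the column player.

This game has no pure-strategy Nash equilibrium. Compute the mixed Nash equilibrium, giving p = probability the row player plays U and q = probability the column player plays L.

For the column player to be willing to mix, the column player must be indifferent between L and R, which pins down the row player's mix.
  the column player's expected payoff from L: p·4 + (1−p)·0 = 4p
  the column player's expected payoff from R: p·7 + (1−p)·(-1) = 8p - 1
  4p = 8p - 1  ⇒  -4p = -1  ⇒  p = 1/4.
For the row player to be willing to mix, the row player must be indifferent between U and D, which pins down the column player's mix.
  the row player's expected payoff from U: q·(-4) + (1−q)·4 = -8q + 4
  the row player's expected payoff from D: q·(-7) + (1−q)·6 = -13q + 6
  -8q + 4 = -13q + 6  ⇒  5q = 2  ⇒  q = 2/5.

p = 1/4, q = 2/5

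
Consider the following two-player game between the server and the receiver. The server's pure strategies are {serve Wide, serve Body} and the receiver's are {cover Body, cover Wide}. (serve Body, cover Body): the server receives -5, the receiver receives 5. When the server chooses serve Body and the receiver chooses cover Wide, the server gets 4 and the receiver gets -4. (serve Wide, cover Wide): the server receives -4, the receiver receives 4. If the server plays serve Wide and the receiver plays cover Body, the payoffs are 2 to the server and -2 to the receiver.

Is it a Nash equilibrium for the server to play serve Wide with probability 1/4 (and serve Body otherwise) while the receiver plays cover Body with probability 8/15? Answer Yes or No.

Given the server's mix p = 1/4, the receiver's payoff from cover Body is 13/4 but from cover Wide is -2. The receiver strictly prefers cover Body, so the receiver would not mix.
So the proposed profile is not a Nash equilibrium.

No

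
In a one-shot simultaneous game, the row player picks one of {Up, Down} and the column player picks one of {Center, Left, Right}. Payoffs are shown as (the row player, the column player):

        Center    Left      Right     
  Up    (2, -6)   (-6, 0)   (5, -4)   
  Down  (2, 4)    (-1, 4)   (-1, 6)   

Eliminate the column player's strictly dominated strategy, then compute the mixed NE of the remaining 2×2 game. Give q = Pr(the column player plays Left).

The column player's strategy Center is strictly dominated by Right: -4 > -6 and 6 > 4. Eliminate Center.
The column player's mix must leave the row player indifferent between Up and Down.
  the row player's payoff to Up: q·(-6) + (1−q)·5 = -11q + 5
  the row player's payoff to Down: q·(-1) + (1−q)·(-1) = -1
  -11q + 5 = -1  ⇒  -11q = -6  ⇒  q = 6/11.

q = 6/11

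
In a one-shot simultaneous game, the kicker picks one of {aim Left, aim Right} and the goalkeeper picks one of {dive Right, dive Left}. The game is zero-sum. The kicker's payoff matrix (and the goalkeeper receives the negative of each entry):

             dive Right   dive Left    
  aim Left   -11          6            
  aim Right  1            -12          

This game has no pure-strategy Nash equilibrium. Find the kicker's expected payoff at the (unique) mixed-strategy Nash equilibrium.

The goalkeeper's mix must leave the kicker indifferent between aim Left and aim Right.
  the kicker's payoff from aim Left: q·(-11) + (1−q)·6 = -17q + 6
  the kicker's payoff from aim Right: q·1 + (1−q)·(-12) = 13q - 12
  -17q + 6 = 13q - 12  ⇒  -30q = -18  ⇒  q = 3/5.
At equilibrium the kicker is indifferent across rows, so the kicker's payoff equals the payoff from aim Left: (3/5)·(-11) + (2/5)·6 = -21/5.

-21/5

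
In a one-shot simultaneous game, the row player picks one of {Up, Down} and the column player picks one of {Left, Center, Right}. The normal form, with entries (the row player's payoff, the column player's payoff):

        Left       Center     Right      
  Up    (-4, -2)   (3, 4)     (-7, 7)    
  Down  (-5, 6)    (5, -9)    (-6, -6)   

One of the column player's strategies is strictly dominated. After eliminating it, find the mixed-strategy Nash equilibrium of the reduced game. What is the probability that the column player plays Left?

q = 1/2

The column player's strategy Center is strictly dominated by Right: 7 > 4 and -6 > -9. Eliminate Center.
The column player's mix must leave the row player indifferent between Up and Down.
  the row player's payoff to Up: q·(-4) + (1−q)·(-7) = 3q - 7
  the row player's payoff to Down: q·(-5) + (1−q)·(-6) = q - 6
  3q - 7 = q - 6  ⇒  2q = 1  ⇒  q = 1/2.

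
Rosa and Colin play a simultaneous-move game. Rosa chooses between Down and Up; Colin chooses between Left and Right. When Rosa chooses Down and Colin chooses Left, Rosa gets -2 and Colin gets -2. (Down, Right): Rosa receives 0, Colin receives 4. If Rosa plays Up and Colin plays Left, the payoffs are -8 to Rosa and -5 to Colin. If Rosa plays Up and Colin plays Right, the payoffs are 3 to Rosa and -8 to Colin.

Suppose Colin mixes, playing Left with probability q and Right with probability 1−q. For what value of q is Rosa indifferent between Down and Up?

Rosa's indifference between Down and Up determines Colin's mixing probability q:
  Rosa's payoff to Down: q·(-2) + (1−q)·0 = -2q
  Rosa's payoff to Up: q·(-8) + (1−q)·3 = -11q + 3
  -2q = -11q + 3  ⇒  9q = 3  ⇒  q = 1/3.

q = 1/3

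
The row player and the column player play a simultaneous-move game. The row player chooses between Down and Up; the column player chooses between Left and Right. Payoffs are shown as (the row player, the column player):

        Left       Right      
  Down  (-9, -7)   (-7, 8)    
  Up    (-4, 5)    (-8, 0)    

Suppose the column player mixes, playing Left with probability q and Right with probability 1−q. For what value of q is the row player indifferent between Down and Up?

q = 1/6

Set the row player's expected payoff from Down equal to that from Up:
  the row player's payoff from Down: q·(-9) + (1−q)·(-7) = -2q - 7
  the row player's payoff from Up: q·(-4) + (1−q)·(-8) = 4q - 8
  -2q - 7 = 4q - 8  ⇒  -6q = -1  ⇒  q = 1/6.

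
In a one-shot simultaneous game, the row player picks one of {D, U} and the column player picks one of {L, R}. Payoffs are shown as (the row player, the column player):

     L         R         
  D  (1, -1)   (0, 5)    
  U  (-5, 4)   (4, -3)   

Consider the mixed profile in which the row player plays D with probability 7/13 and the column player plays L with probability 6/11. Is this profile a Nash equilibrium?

Given the column player's mix q = 6/11, the row player's payoff from D is 6/11 but from U is -10/11. The row player strictly prefers D, so the row player would not mix.
So the proposed profile is not a Nash equilibrium.

No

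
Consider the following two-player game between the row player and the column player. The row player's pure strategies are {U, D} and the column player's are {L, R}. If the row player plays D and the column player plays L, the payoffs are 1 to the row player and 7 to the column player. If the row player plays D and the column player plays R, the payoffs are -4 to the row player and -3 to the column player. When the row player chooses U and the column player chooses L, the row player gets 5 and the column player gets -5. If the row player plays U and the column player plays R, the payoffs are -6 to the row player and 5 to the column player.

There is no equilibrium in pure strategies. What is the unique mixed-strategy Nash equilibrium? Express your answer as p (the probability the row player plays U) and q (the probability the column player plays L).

p = 1/2, q = 1/3

The row player's mix must leave the column player indifferent between L and R.
  the column player's expected payoff from L: p·(-5) + (1−p)·7 = -12p + 7
  the column player's expected payoff from R: p·5 + (1−p)·(-3) = 8p - 3
  -12p + 7 = 8p - 3  ⇒  -20p = -10  ⇒  p = 1/2.
In a mixed equilibrium the row player is indifferent between U and D; this condition fixes q.
  the row player's payoff from U: q·5 + (1−q)·(-6) = 11q - 6
  the row player's payoff from D: q·1 + (1−q)·(-4) = 5q - 4
  11q - 6 = 5q - 4  ⇒  6q = 2  ⇒  q = 1/3.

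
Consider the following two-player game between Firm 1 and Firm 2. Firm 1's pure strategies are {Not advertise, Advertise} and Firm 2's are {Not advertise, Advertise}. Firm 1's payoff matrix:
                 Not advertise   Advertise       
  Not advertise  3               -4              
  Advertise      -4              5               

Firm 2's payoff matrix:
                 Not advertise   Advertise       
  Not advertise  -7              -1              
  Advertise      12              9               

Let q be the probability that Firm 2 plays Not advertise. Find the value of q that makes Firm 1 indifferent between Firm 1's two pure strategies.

q = 9/16

In a mixed equilibrium Firm 1 is indifferent between Not advertise and Advertise; this condition fixes q.
  Firm 1's expected payoff from Not advertise: q·3 + (1−q)·(-4) = 7q - 4
  Firm 1's expected payoff from Advertise: q·(-4) + (1−q)·5 = -9q + 5
  7q - 4 = -9q + 5  ⇒  16q = 9  ⇒  q = 9/16.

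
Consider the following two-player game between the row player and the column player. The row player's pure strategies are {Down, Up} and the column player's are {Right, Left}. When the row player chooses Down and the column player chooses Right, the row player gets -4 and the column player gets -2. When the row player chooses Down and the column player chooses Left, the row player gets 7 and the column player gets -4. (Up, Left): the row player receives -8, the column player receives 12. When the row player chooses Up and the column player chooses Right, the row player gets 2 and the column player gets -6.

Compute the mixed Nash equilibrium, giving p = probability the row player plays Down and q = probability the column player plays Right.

The row player's mix must leave the column player indifferent between Right and Left.
  the column player's payoff from Right: p·(-2) + (1−p)·(-6) = 4p - 6
  the column player's payoff from Left: p·(-4) + (1−p)·12 = -16p + 12
  4p - 6 = -16p + 12  ⇒  20p = 18  ⇒  p = 9/10.
For the row player to be willing to mix, the row player must be indifferent between Down and Up, which pins down the column player's mix.
  the row player's payoff to Down: q·(-4) + (1−q)·7 = -11q + 7
  the row player's payoff to Up: q·2 + (1−q)·(-8) = 10q - 8
  -11q + 7 = 10q - 8  ⇒  -21q = -15  ⇒  q = 5/7.

p = 9/10, q = 5/7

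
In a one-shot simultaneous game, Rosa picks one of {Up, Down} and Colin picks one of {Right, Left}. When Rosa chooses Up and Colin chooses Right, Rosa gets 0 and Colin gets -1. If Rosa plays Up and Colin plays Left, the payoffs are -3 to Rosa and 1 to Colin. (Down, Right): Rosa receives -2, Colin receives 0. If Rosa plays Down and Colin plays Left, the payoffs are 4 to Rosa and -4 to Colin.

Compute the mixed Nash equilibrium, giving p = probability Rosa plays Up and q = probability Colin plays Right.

Rosa's mix must leave Colin indifferent between Right and Left.
  Colin's expected payoff from Right: p·(-1) + (1−p)·0 = -p
  Colin's expected payoff from Left: p·1 + (1−p)·(-4) = 5p - 4
  -p = 5p - 4  ⇒  -6p = -4  ⇒  p = 2/3.
Colin's mix must leave Rosa indifferent between Up and Down.
  Rosa's payoff to Up: q·0 + (1−q)·(-3) = 3q - 3
  Rosa's payoff to Down: q·(-2) + (1−q)·4 = -6q + 4
  3q - 3 = -6q + 4  ⇒  9q = 7  ⇒  q = 7/9.

p = 2/3, q = 7/9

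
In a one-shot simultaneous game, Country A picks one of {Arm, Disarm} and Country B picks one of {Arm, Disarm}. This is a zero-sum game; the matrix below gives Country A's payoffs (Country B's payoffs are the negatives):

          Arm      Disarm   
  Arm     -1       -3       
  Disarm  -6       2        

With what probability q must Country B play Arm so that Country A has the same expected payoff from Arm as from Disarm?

For Country A to be willing to mix, Country A must be indifferent between Arm and Disarm, which pins down Country B's mix.
  Country A's payoff to Arm: q·(-1) + (1−q)·(-3) = 2q - 3
  Country A's payoff to Disarm: q·(-6) + (1−q)·2 = -8q + 2
  2q - 3 = -8q + 2  ⇒  10q = 5  ⇒  q = 1/2.

q = 1/2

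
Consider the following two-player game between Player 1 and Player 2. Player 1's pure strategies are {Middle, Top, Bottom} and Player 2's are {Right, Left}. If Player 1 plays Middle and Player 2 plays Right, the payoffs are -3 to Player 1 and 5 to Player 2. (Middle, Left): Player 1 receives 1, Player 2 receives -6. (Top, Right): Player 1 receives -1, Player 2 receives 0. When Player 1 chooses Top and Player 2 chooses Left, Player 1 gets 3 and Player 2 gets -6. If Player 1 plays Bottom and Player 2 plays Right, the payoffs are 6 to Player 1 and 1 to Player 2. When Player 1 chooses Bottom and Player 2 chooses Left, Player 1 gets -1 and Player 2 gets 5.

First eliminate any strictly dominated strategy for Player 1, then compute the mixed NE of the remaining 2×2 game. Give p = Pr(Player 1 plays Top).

p = 2/5

Player 1's strategy Middle is strictly dominated by Top: -1 > -3 and 3 > 1. Eliminate Middle.
For Player 2 to be willing to mix, Player 2 must be indifferent between Right and Left, which pins down Player 1's mix.
  Player 2's expected payoff from Right: p·0 + (1−p)·1 = -p + 1
  Player 2's expected payoff from Left: p·(-6) + (1−p)·5 = -11p + 5
  -p + 1 = -11p + 5  ⇒  10p = 4  ⇒  p = 2/5.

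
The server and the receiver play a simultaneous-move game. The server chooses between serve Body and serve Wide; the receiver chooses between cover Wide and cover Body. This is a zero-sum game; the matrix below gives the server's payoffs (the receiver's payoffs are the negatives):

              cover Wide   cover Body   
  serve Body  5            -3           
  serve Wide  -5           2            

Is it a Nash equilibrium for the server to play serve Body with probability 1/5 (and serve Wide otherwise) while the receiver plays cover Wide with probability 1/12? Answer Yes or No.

Given the server's mix p = 1/5, the receiver's payoff from cover Wide is 3 but from cover Body is -1. The receiver strictly prefers cover Wide, so the receiver would not mix.
So the proposed profile is not a Nash equilibrium.

No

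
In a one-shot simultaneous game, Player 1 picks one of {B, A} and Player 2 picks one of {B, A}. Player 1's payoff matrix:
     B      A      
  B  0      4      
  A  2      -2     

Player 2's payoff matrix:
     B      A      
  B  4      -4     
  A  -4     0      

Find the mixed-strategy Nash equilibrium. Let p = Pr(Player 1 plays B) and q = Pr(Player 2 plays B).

Player 1's mix must leave Player 2 indifferent between B and A.
  Player 2's payoff to B: p·4 + (1−p)·(-4) = 8p - 4
  Player 2's payoff to A: p·(-4) + (1−p)·0 = -4p
  8p - 4 = -4p  ⇒  12p = 4  ⇒  p = 1/3.
Set Player 1's expected payoff from B equal to that from A:
  Player 1's expected payoff from B: q·0 + (1−q)·4 = -4q + 4
  Player 1's expected payoff from A: q·2 + (1−q)·(-2) = 4q - 2
  -4q + 4 = 4q - 2  ⇒  -8q = -6  ⇒  q = 3/4.

p = 1/3, q = 3/4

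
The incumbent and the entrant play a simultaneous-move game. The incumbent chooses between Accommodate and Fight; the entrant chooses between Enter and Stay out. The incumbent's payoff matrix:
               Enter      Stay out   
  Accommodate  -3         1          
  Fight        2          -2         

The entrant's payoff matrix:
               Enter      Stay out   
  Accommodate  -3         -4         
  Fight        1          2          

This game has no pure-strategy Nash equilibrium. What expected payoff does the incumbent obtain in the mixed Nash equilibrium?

The incumbent's indifference between Accommodate and Fight determines the entrant's mixing probability q:
  the incumbent's payoff from Accommodate: q·(-3) + (1−q)·1 = -4q + 1
  the incumbent's payoff from Fight: q·2 + (1−q)·(-2) = 4q - 2
  -4q + 1 = 4q - 2  ⇒  -8q = -3  ⇒  q = 3/8.
At equilibrium the incumbent is indifferent across rows, so the incumbent's payoff equals the payoff from Accommodate: (3/8)·(-3) + (5/8)·1 = -1/2.

-1/2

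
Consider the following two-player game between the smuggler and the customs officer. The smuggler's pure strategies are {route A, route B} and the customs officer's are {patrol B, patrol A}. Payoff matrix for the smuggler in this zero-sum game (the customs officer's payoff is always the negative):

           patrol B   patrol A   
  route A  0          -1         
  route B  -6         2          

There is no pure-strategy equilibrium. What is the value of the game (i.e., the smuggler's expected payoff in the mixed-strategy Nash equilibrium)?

v = -2/3

For the smuggler to be willing to mix, the smuggler must be indifferent between route A and route B, which pins down the customs officer's mix.
  the smuggler's payoff from route A: q·0 + (1−q)·(-1) = q - 1
  the smuggler's payoff from route B: q·(-6) + (1−q)·2 = -8q + 2
  q - 1 = -8q + 2  ⇒  9q = 3  ⇒  q = 1/3.
The value is the smuggler's expected payoff against this mix (using route A): (1/3)·0 + (2/3)·(-1) = -2/3.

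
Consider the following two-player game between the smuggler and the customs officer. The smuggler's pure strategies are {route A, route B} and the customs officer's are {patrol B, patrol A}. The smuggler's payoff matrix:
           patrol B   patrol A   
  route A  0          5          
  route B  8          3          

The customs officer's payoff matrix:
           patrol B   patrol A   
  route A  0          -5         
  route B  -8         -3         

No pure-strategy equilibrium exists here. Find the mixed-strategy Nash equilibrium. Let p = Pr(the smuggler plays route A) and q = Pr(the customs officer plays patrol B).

p = 1/2, q = 1/5

The customs officer's indifference between patrol B and patrol A determines the smuggler's mixing probability p:
  the customs officer's payoff to patrol B: p·0 + (1−p)·(-8) = 8p - 8
  the customs officer's payoff to patrol A: p·(-5) + (1−p)·(-3) = -2p - 3
  8p - 8 = -2p - 3  ⇒  10p = 5  ⇒  p = 1/2.
For the smuggler to be willing to mix, the smuggler must be indifferent between route A and route B, which pins down the customs officer's mix.
  the smuggler's payoff from route A: q·0 + (1−q)·5 = -5q + 5
  the smuggler's payoff from route B: q·8 + (1−q)·3 = 5q + 3
  -5q + 5 = 5q + 3  ⇒  -10q = -2  ⇒  q = 1/5.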